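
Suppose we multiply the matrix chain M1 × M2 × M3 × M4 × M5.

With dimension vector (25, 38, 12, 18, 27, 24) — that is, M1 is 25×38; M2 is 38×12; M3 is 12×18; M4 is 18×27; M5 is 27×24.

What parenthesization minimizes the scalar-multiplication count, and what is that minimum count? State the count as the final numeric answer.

32208

Adjacent pairs: M1M2 = 25·38·12 = 11400; M2M3 = 38·12·18 = 8208; M3M4 = 12·18·27 = 5832; M4M5 = 18·27·24 = 11664.
Length 3: M1..M3: k=1: 0+8208+25·38·18=25308; k=2: 11400+0+25·12·18=16800 → min 16800 | M2..M4: k=2: 0+5832+38·12·27=18144; k=3: 8208+0+38·18·27=26676 → min 18144 | M3..M5: k=3: 0+11664+12·18·24=16848; k=4: 5832+0+12·27·24=13608 → min 13608.
Length 4: M1..M4: k=1: 0+18144+25·38·27=43794; k=2: 11400+5832+25·12·27=25332; k=3: 16800+0+25·18·27=28950 → min 25332 | M2..M5: k=2: 0+13608+38·12·24=24552; k=3: 8208+11664+38·18·24=36288; k=4: 18144+0+38·27·24=42768 → min 24552.
Length 5: M1..M5: k=1: 0+24552+25·38·24=47352; k=2: 11400+13608+25·12·24=32208; k=3: 16800+11664+25·18·24=39264; k=4: 25332+0+25·27·24=41532 → min 32208.
Optimal parenthesization: ((M1 × M2) × ((M3 × M4) × M5)) with cost 32208.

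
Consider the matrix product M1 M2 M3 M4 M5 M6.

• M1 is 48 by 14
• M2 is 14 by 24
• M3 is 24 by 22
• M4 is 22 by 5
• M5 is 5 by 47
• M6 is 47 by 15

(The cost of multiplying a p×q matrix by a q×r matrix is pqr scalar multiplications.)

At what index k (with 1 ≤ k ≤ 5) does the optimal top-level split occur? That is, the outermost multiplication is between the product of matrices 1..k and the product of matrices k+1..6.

Adjacent pairs: M1M2 = 48·14·24 = 16128; M2M3 = 14·24·22 = 7392; M3M4 = 24·22·5 = 2640; M4M5 = 22·5·47 = 5170; M5M6 = 5·47·15 = 3525.
Length 3: M1..M3: k=1: 0+7392+48·14·22=22176; k=2: 16128+0+48·24·22=41472 → min 22176 | M2..M4: k=2: 0+2640+14·24·5=4320; k=3: 7392+0+14·22·5=8932 → min 4320 | M3..M5: k=3: 0+5170+24·22·47=29986; k=4: 2640+0+24·5·47=8280 → min 8280 | M4..M6: k=4: 0+3525+22·5·15=5175; k=5: 5170+0+22·47·15=20680 → min 5175.
Length 4: M1..M4: k=1: 0+4320+48·14·5=7680; k=2: 16128+2640+48·24·5=24528; k=3: 22176+0+48·22·5=27456 → min 7680 | M2..M5: k=2: 0+8280+14·24·47=24072; k=3: 7392+5170+14·22·47=27038; k=4: 4320+0+14·5·47=7610 → min 7610 | M3..M6: k=3: 0+5175+24·22·15=13095; k=4: 2640+3525+24·5·15=7965; k=5: 8280+0+24·47·15=25200 → min 7965.
Length 5: M1..M5: k=1: 0+7610+48·14·47=39194; k=2: 16128+8280+48·24·47=78552; k=3: 22176+5170+48·22·47=76978; k=4: 7680+0+48·5·47=18960 → min 18960 | M2..M6: k=2: 0+7965+14·24·15=13005; k=3: 7392+5175+14·22·15=17187; k=4: 4320+3525+14·5·15=8895; k=5: 7610+0+14·47·15=17480 → min 8895.
Top-level splits: k=1: (M1..M1)·(M2..M6) → 0+8895+48·14·15 = 18975; k=2: (M1..M2)·(M3..M6) → 16128+7965+48·24·15 = 41373; k=3: (M1..M3)·(M4..M6) → 22176+5175+48·22·15 = 43191; k=4: (M1..M4)·(M5..M6) → 7680+3525+48·5·15 = 14805; k=5: (M1..M5)·(M6..M6) → 18960+0+48·47·15 = 52800.
Best split is after M4, i.e. k = 4.

4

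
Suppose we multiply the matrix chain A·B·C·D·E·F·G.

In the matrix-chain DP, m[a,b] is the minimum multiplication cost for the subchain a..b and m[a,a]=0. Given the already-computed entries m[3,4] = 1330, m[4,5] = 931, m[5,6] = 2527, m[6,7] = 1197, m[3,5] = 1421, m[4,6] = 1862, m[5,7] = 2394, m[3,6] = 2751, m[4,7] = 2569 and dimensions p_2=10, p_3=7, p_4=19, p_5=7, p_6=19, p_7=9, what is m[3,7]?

3199

m[3,7] = min over k∈[3,6] of m[3,k]+m[k+1,7]+p_{2}·p_k·p_{7}.
k=3: 0 + 2569 + 10·7·9 = 3199; k=4: 1330 + 2394 + 10·19·9 = 5434; k=5: 1421 + 1197 + 10·7·9 = 3248; k=6: 2751 + 0 + 10·19·9 = 4461.
Minimum: 3199 at k=3.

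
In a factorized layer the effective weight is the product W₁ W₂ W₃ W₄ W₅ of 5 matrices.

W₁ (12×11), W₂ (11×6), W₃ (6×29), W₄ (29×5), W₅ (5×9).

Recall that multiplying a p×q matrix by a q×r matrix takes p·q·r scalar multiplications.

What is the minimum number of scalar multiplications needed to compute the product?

2400

Adjacent pairs: W₁W₂ = 12·11·6 = 792; W₂W₃ = 11·6·29 = 1914; W₃W₄ = 6·29·5 = 870; W₄W₅ = 29·5·9 = 1305.
Length 3: W₁..W₃: k=1: 0+1914+12·11·29=5742; k=2: 792+0+12·6·29=2880 → min 2880 | W₂..W₄: k=2: 0+870+11·6·5=1200; k=3: 1914+0+11·29·5=3509 → min 1200 | W₃..W₅: k=3: 0+1305+6·29·9=2871; k=4: 870+0+6·5·9=1140 → min 1140.
Length 4: W₁..W₄: k=1: 0+1200+12·11·5=1860; k=2: 792+870+12·6·5=2022; k=3: 2880+0+12·29·5=4620 → min 1860 | W₂..W₅: k=2: 0+1140+11·6·9=1734; k=3: 1914+1305+11·29·9=6090; k=4: 1200+0+11·5·9=1695 → min 1695.
Length 5: W₁..W₅: k=1: 0+1695+12·11·9=2883; k=2: 792+1140+12·6·9=2580; k=3: 2880+1305+12·29·9=7317; k=4: 1860+0+12·5·9=2400 → min 2400.
Optimal order: ((W₁ (W₂ (W₃ W₄))) W₅) with cost 2400.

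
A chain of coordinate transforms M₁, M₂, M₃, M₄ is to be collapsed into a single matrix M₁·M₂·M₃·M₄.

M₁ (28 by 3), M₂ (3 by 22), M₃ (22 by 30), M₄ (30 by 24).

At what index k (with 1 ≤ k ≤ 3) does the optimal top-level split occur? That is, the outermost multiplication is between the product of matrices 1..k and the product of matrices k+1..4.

Adjacent pairs: M₁M₂ = 28·3·22 = 1848; M₂M₃ = 3·22·30 = 1980; M₃M₄ = 22·30·24 = 15840.
Length 3: M₁..M₃: k=1: 0+1980+28·3·30=4500; k=2: 1848+0+28·22·30=20328 → min 4500 | M₂..M₄: k=2: 0+15840+3·22·24=17424; k=3: 1980+0+3·30·24=4140 → min 4140.
Top-level splits: k=1: (M₁..M₁)·(M₂..M₄) → 0+4140+28·3·24 = 6156; k=2: (M₁..M₂)·(M₃..M₄) → 1848+15840+28·22·24 = 32472; k=3: (M₁..M₃)·(M₄..M₄) → 4500+0+28·30·24 = 24660.
Best split is after M₁, i.e. k = 1.

1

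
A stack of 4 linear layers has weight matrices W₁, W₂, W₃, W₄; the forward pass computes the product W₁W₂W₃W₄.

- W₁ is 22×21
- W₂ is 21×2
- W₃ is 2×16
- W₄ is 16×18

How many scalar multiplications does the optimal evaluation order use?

2292

Adjacent pairs: W₁W₂ = 22·21·2 = 924; W₂W₃ = 21·2·16 = 672; W₃W₄ = 2·16·18 = 576.
Length 3: W₁..W₃: k=1: 0+672+22·21·16=8064; k=2: 924+0+22·2·16=1628 → min 1628 | W₂..W₄: k=2: 0+576+21·2·18=1332; k=3: 672+0+21·16·18=6720 → min 1332.
Length 4: W₁..W₄: k=1: 0+1332+22·21·18=9648; k=2: 924+576+22·2·18=2292; k=3: 1628+0+22·16·18=7964 → min 2292.
Optimal order: ((W₁W₂)(W₃W₄)) with cost 2292.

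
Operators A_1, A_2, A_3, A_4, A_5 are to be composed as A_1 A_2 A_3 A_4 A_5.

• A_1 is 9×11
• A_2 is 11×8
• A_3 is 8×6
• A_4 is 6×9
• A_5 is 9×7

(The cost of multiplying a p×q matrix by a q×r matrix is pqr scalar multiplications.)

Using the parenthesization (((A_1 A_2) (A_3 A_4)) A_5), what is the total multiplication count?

(A_1 A_2): 9×11 by 11×8 → 9×8, cost 9·11·8 = 792
(A_3 A_4): 8×6 by 6×9 → 8×9, cost 8·6·9 = 432
((A_1 A_2) (A_3 A_4)): 9×8 by 8×9 → 9×9, cost 9·8·9 = 648; cumulative 1872
(((A_1 A_2) (A_3 A_4)) A_5): 9×9 by 9×7 → 9×7, cost 9·9·7 = 567; cumulative 2439
Total: 2439 scalar multiplications.

2439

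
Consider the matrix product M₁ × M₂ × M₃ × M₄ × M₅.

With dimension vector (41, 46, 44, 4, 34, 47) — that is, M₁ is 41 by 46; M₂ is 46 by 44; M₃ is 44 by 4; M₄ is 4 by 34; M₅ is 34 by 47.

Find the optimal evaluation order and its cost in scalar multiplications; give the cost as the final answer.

Adjacent pairs: M₁M₂ = 41·46·44 = 82984; M₂M₃ = 46·44·4 = 8096; M₃M₄ = 44·4·34 = 5984; M₄M₅ = 4·34·47 = 6392.
Length 3: M₁..M₃: k=1: 0+8096+41·46·4=15640; k=2: 82984+0+41·44·4=90200 → min 15640 | M₂..M₄: k=2: 0+5984+46·44·34=74800; k=3: 8096+0+46·4·34=14352 → min 14352 | M₃..M₅: k=3: 0+6392+44·4·47=14664; k=4: 5984+0+44·34·47=76296 → min 14664.
Length 4: M₁..M₄: k=1: 0+14352+41·46·34=78476; k=2: 82984+5984+41·44·34=150304; k=3: 15640+0+41·4·34=21216 → min 21216 | M₂..M₅: k=2: 0+14664+46·44·47=109792; k=3: 8096+6392+46·4·47=23136; k=4: 14352+0+46·34·47=87860 → min 23136.
Length 5: M₁..M₅: k=1: 0+23136+41·46·47=111778; k=2: 82984+14664+41·44·47=182436; k=3: 15640+6392+41·4·47=29740; k=4: 21216+0+41·34·47=86734 → min 29740.
Optimal parenthesization: ((M₁ × (M₂ × M₃)) × (M₄ × M₅)) with cost 29740.

29740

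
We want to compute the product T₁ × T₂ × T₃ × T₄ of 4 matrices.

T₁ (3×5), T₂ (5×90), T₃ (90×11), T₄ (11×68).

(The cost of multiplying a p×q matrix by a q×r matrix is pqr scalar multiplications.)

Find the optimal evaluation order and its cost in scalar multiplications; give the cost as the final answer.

Adjacent pairs: T₁T₂ = 3·5·90 = 1350; T₂T₃ = 5·90·11 = 4950; T₃T₄ = 90·11·68 = 67320.
Length 3: T₁..T₃: k=1: 0+4950+3·5·11=5115; k=2: 1350+0+3·90·11=4320 → min 4320 | T₂..T₄: k=2: 0+67320+5·90·68=97920; k=3: 4950+0+5·11·68=8690 → min 8690.
Length 4: T₁..T₄: k=1: 0+8690+3·5·68=9710; k=2: 1350+67320+3·90·68=87030; k=3: 4320+0+3·11·68=6564 → min 6564.
Optimal parenthesization: (((T₁ × T₂) × T₃) × T₄) with cost 6564.

6564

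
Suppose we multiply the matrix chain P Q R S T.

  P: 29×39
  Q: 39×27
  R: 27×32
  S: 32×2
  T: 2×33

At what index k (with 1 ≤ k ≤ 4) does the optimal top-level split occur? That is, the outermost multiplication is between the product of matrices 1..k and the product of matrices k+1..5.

Adjacent pairs: PQ = 29·39·27 = 30537; QR = 39·27·32 = 33696; RS = 27·32·2 = 1728; ST = 32·2·33 = 2112.
Length 3: P..R: k=1: 0+33696+29·39·32=69888; k=2: 30537+0+29·27·32=55593 → min 55593 | Q..S: k=2: 0+1728+39·27·2=3834; k=3: 33696+0+39·32·2=36192 → min 3834 | R..T: k=3: 0+2112+27·32·33=30624; k=4: 1728+0+27·2·33=3510 → min 3510.
Length 4: P..S: k=1: 0+3834+29·39·2=6096; k=2: 30537+1728+29·27·2=33831; k=3: 55593+0+29·32·2=57449 → min 6096 | Q..T: k=2: 0+3510+39·27·33=38259; k=3: 33696+2112+39·32·33=76992; k=4: 3834+0+39·2·33=6408 → min 6408.
Top-level splits: k=1: (P..P)·(Q..T) → 0+6408+29·39·33 = 43731; k=2: (P..Q)·(R..T) → 30537+3510+29·27·33 = 59886; k=3: (P..R)·(S..T) → 55593+2112+29·32·33 = 88329; k=4: (P..S)·(T..T) → 6096+0+29·2·33 = 8010.
Best split is after S, i.e. k = 4.

4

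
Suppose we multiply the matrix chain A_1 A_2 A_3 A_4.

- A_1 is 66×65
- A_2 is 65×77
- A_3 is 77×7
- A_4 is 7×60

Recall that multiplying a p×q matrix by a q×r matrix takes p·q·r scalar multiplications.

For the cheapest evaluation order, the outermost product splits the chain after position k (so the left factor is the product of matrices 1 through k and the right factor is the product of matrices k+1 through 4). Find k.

Adjacent pairs: A_1A_2 = 66·65·77 = 330330; A_2A_3 = 65·77·7 = 35035; A_3A_4 = 77·7·60 = 32340.
Length 3: A_1..A_3: k=1: 0+35035+66·65·7=65065; k=2: 330330+0+66·77·7=365904 → min 65065 | A_2..A_4: k=2: 0+32340+65·77·60=332640; k=3: 35035+0+65·7·60=62335 → min 62335.
Top-level splits: k=1: (A_1..A_1)·(A_2..A_4) → 0+62335+66·65·60 = 319735; k=2: (A_1..A_2)·(A_3..A_4) → 330330+32340+66·77·60 = 667590; k=3: (A_1..A_3)·(A_4..A_4) → 65065+0+66·7·60 = 92785.
Best split is after A_3, i.e. k = 3.

3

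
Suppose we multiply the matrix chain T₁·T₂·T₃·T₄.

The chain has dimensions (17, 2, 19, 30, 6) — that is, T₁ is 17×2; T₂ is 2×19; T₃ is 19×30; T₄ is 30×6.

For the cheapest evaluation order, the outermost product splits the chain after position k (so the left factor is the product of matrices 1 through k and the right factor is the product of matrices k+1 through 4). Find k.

Adjacent pairs: T₁T₂ = 17·2·19 = 646; T₂T₃ = 2·19·30 = 1140; T₃T₄ = 19·30·6 = 3420.
Length 3: T₁..T₃: k=1: 0+1140+17·2·30=2160; k=2: 646+0+17·19·30=10336 → min 2160 | T₂..T₄: k=2: 0+3420+2·19·6=3648; k=3: 1140+0+2·30·6=1500 → min 1500.
Top-level splits: k=1: (T₁..T₁)·(T₂..T₄) → 0+1500+17·2·6 = 1704; k=2: (T₁..T₂)·(T₃..T₄) → 646+3420+17·19·6 = 6004; k=3: (T₁..T₃)·(T₄..T₄) → 2160+0+17·30·6 = 5220.
Best split is after T₁, i.e. k = 1.

1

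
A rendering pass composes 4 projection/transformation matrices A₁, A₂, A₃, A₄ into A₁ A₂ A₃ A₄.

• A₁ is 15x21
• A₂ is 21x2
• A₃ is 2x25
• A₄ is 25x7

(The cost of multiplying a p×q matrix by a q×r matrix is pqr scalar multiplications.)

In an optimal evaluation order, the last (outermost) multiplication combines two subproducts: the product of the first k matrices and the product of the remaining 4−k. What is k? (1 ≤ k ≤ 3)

Adjacent pairs: A₁A₂ = 15·21·2 = 630; A₂A₃ = 21·2·25 = 1050; A₃A₄ = 2·25·7 = 350.
Length 3: A₁..A₃: k=1: 0+1050+15·21·25=8925; k=2: 630+0+15·2·25=1380 → min 1380 | A₂..A₄: k=2: 0+350+21·2·7=644; k=3: 1050+0+21·25·7=4725 → min 644.
Top-level splits: k=1: (A₁..A₁)·(A₂..A₄) → 0+644+15·21·7 = 2849; k=2: (A₁..A₂)·(A₃..A₄) → 630+350+15·2·7 = 1190; k=3: (A₁..A₃)·(A₄..A₄) → 1380+0+15·25·7 = 4005.
Best split is after A₂, i.e. k = 2.

2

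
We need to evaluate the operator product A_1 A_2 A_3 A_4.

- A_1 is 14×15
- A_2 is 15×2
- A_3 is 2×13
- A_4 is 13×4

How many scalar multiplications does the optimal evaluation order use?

636

Adjacent pairs: A_1A_2 = 14·15·2 = 420; A_2A_3 = 15·2·13 = 390; A_3A_4 = 2·13·4 = 104.
Length 3: A_1..A_3: k=1: 0+390+14·15·13=3120; k=2: 420+0+14·2·13=784 → min 784 | A_2..A_4: k=2: 0+104+15·2·4=224; k=3: 390+0+15·13·4=1170 → min 224.
Length 4: A_1..A_4: k=1: 0+224+14·15·4=1064; k=2: 420+104+14·2·4=636; k=3: 784+0+14·13·4=1512 → min 636.
Optimal order: ((A_1 A_2) (A_3 A_4)) with cost 636.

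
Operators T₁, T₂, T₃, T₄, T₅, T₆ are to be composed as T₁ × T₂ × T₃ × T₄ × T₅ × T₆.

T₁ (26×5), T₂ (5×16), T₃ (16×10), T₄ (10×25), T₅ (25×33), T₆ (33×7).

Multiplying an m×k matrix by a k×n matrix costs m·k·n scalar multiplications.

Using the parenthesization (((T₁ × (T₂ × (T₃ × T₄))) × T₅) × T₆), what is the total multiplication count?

36706

(T₃ × T₄): 16×10 by 10×25 → 16×25, cost 16·10·25 = 4000
(T₂ × (T₃ × T₄)): 5×16 by 16×25 → 5×25, cost 5·16·25 = 2000; cumulative 6000
(T₁ × (T₂ × (T₃ × T₄))): 26×5 by 5×25 → 26×25, cost 26·5·25 = 3250; cumulative 9250
((T₁ × (T₂ × (T₃ × T₄))) × T₅): 26×25 by 25×33 → 26×33, cost 26·25·33 = 21450; cumulative 30700
(((T₁ × (T₂ × (T₃ × T₄))) × T₅) × T₆): 26×33 by 33×7 → 26×7, cost 26·33·7 = 6006; cumulative 36706
Total: 36706 scalar multiplications.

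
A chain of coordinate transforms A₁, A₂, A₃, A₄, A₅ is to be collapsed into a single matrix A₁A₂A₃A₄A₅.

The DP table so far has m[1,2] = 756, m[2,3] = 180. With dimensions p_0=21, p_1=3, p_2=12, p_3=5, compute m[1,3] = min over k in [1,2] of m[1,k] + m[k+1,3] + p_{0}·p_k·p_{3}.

m[1,3] = min over k∈[1,2] of m[1,k]+m[k+1,3]+p_{0}·p_k·p_{3}.
k=1: 0 + 180 + 21·3·5 = 495; k=2: 756 + 0 + 21·12·5 = 2016.
Minimum: 495 at k=1.

495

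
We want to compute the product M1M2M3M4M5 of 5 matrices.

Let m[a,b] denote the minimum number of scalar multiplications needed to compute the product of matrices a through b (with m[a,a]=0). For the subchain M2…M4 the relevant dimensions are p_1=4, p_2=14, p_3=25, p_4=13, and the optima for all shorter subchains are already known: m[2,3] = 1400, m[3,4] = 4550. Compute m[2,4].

m[2,4] = min over k∈[2,3] of m[2,k]+m[k+1,4]+p_{1}·p_k·p_{4}.
k=2: 0 + 4550 + 4·14·13 = 5278; k=3: 1400 + 0 + 4·25·13 = 2700.
Minimum: 2700 at k=3.

2700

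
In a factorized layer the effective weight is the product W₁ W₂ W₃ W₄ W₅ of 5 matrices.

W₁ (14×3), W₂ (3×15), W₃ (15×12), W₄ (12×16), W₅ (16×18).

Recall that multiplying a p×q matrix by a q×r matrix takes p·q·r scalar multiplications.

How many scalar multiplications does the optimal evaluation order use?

2736

Adjacent pairs: W₁W₂ = 14·3·15 = 630; W₂W₃ = 3·15·12 = 540; W₃W₄ = 15·12·16 = 2880; W₄W₅ = 12·16·18 = 3456.
Length 3: W₁..W₃: k=1: 0+540+14·3·12=1044; k=2: 630+0+14·15·12=3150 → min 1044 | W₂..W₄: k=2: 0+2880+3·15·16=3600; k=3: 540+0+3·12·16=1116 → min 1116 | W₃..W₅: k=3: 0+3456+15·12·18=6696; k=4: 2880+0+15·16·18=7200 → min 6696.
Length 4: W₁..W₄: k=1: 0+1116+14·3·16=1788; k=2: 630+2880+14·15·16=6870; k=3: 1044+0+14·12·16=3732 → min 1788 | W₂..W₅: k=2: 0+6696+3·15·18=7506; k=3: 540+3456+3·12·18=4644; k=4: 1116+0+3·16·18=1980 → min 1980.
Length 5: W₁..W₅: k=1: 0+1980+14·3·18=2736; k=2: 630+6696+14·15·18=11106; k=3: 1044+3456+14·12·18=7524; k=4: 1788+0+14·16·18=5820 → min 2736.
Optimal order: (W₁ (((W₂ W₃) W₄) W₅)) with cost 2736.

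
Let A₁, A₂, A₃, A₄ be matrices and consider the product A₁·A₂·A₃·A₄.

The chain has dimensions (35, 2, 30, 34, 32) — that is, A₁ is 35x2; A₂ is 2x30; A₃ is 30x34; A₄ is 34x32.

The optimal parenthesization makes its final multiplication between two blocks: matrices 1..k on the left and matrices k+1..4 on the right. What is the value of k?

1

Adjacent pairs: A₁A₂ = 35·2·30 = 2100; A₂A₃ = 2·30·34 = 2040; A₃A₄ = 30·34·32 = 32640.
Length 3: A₁..A₃: k=1: 0+2040+35·2·34=4420; k=2: 2100+0+35·30·34=37800 → min 4420 | A₂..A₄: k=2: 0+32640+2·30·32=34560; k=3: 2040+0+2·34·32=4216 → min 4216.
Top-level splits: k=1: (A₁..A₁)·(A₂..A₄) → 0+4216+35·2·32 = 6456; k=2: (A₁..A₂)·(A₃..A₄) → 2100+32640+35·30·32 = 68340; k=3: (A₁..A₃)·(A₄..A₄) → 4420+0+35·34·32 = 42500.
Best split is after A₁, i.e. k = 1.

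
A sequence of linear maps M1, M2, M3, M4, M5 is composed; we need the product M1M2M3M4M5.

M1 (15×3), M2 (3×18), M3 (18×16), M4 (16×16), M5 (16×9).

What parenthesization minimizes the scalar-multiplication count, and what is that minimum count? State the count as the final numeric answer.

Adjacent pairs: M1M2 = 15·3·18 = 810; M2M3 = 3·18·16 = 864; M3M4 = 18·16·16 = 4608; M4M5 = 16·16·9 = 2304.
Length 3: M1..M3: k=1: 0+864+15·3·16=1584; k=2: 810+0+15·18·16=5130 → min 1584 | M2..M4: k=2: 0+4608+3·18·16=5472; k=3: 864+0+3·16·16=1632 → min 1632 | M3..M5: k=3: 0+2304+18·16·9=4896; k=4: 4608+0+18·16·9=7200 → min 4896.
Length 4: M1..M4: k=1: 0+1632+15·3·16=2352; k=2: 810+4608+15·18·16=9738; k=3: 1584+0+15·16·16=5424 → min 2352 | M2..M5: k=2: 0+4896+3·18·9=5382; k=3: 864+2304+3·16·9=3600; k=4: 1632+0+3·16·9=2064 → min 2064.
Length 5: M1..M5: k=1: 0+2064+15·3·9=2469; k=2: 810+4896+15·18·9=8136; k=3: 1584+2304+15·16·9=6048; k=4: 2352+0+15·16·9=4512 → min 2469.
Optimal parenthesization: (M1(((M2M3)M4)M5)) with cost 2469.

2469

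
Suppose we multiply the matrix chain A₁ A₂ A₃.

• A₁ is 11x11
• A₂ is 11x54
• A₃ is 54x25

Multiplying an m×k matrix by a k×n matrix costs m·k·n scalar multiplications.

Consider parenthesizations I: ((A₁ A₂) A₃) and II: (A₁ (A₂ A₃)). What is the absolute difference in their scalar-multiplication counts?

3509

Order I = ((A₁ A₂) A₃): (A₁ A₂): 11×11 by 11×54 → 11×54, cost 11·11·54 = 6534; ((A₁ A₂) A₃): 11×54 by 54×25 → 11×25, cost 11·54·25 = 14850; cumulative 21384. Total 21384.
Order II = (A₁ (A₂ A₃)): (A₂ A₃): 11×54 by 54×25 → 11×25, cost 11·54·25 = 14850; (A₁ (A₂ A₃)): 11×11 by 11×25 → 11×25, cost 11·11·25 = 3025; cumulative 17875. Total 17875.
Difference: |21384 − 17875| = 3509.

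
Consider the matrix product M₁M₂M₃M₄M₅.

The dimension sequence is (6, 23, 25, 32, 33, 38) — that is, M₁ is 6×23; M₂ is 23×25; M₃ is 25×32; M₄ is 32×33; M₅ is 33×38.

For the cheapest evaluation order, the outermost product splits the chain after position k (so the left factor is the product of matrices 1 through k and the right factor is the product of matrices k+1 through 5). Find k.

Adjacent pairs: M₁M₂ = 6·23·25 = 3450; M₂M₃ = 23·25·32 = 18400; M₃M₄ = 25·32·33 = 26400; M₄M₅ = 32·33·38 = 40128.
Length 3: M₁..M₃: k=1: 0+18400+6·23·32=22816; k=2: 3450+0+6·25·32=8250 → min 8250 | M₂..M₄: k=2: 0+26400+23·25·33=45375; k=3: 18400+0+23·32·33=42688 → min 42688 | M₃..M₅: k=3: 0+40128+25·32·38=70528; k=4: 26400+0+25·33·38=57750 → min 57750.
Length 4: M₁..M₄: k=1: 0+42688+6·23·33=47242; k=2: 3450+26400+6·25·33=34800; k=3: 8250+0+6·32·33=14586 → min 14586 | M₂..M₅: k=2: 0+57750+23·25·38=79600; k=3: 18400+40128+23·32·38=86496; k=4: 42688+0+23·33·38=71530 → min 71530.
Top-level splits: k=1: (M₁..M₁)·(M₂..M₅) → 0+71530+6·23·38 = 76774; k=2: (M₁..M₂)·(M₃..M₅) → 3450+57750+6·25·38 = 66900; k=3: (M₁..M₃)·(M₄..M₅) → 8250+40128+6·32·38 = 55674; k=4: (M₁..M₄)·(M₅..M₅) → 14586+0+6·33·38 = 22110.
Best split is after M₄, i.e. k = 4.

4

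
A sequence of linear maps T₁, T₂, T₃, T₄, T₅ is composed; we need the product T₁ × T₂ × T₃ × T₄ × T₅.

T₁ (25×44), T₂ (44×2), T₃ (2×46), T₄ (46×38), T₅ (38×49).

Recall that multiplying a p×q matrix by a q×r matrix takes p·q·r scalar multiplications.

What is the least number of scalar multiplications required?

Adjacent pairs: T₁T₂ = 25·44·2 = 2200; T₂T₃ = 44·2·46 = 4048; T₃T₄ = 2·46·38 = 3496; T₄T₅ = 46·38·49 = 85652.
Length 3: T₁..T₃: k=1: 0+4048+25·44·46=54648; k=2: 2200+0+25·2·46=4500 → min 4500 | T₂..T₄: k=2: 0+3496+44·2·38=6840; k=3: 4048+0+44·46·38=80960 → min 6840 | T₃..T₅: k=3: 0+85652+2·46·49=90160; k=4: 3496+0+2·38·49=7220 → min 7220.
Length 4: T₁..T₄: k=1: 0+6840+25·44·38=48640; k=2: 2200+3496+25·2·38=7596; k=3: 4500+0+25·46·38=48200 → min 7596 | T₂..T₅: k=2: 0+7220+44·2·49=11532; k=3: 4048+85652+44·46·49=188876; k=4: 6840+0+44·38·49=88768 → min 11532.
Length 5: T₁..T₅: k=1: 0+11532+25·44·49=65432; k=2: 2200+7220+25·2·49=11870; k=3: 4500+85652+25·46·49=146502; k=4: 7596+0+25·38·49=54146 → min 11870.
Optimal order: ((T₁ × T₂) × ((T₃ × T₄) × T₅)) with cost 11870.

11870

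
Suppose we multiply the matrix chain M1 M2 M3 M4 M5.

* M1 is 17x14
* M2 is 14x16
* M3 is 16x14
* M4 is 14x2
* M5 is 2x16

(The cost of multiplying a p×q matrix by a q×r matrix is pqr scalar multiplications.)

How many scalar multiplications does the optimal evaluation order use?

1916

Adjacent pairs: M1M2 = 17·14·16 = 3808; M2M3 = 14·16·14 = 3136; M3M4 = 16·14·2 = 448; M4M5 = 14·2·16 = 448.
Length 3: M1..M3: k=1: 0+3136+17·14·14=6468; k=2: 3808+0+17·16·14=7616 → min 6468 | M2..M4: k=2: 0+448+14·16·2=896; k=3: 3136+0+14·14·2=3528 → min 896 | M3..M5: k=3: 0+448+16·14·16=4032; k=4: 448+0+16·2·16=960 → min 960.
Length 4: M1..M4: k=1: 0+896+17·14·2=1372; k=2: 3808+448+17·16·2=4800; k=3: 6468+0+17·14·2=6944 → min 1372 | M2..M5: k=2: 0+960+14·16·16=4544; k=3: 3136+448+14·14·16=6720; k=4: 896+0+14·2·16=1344 → min 1344.
Length 5: M1..M5: k=1: 0+1344+17·14·16=5152; k=2: 3808+960+17·16·16=9120; k=3: 6468+448+17·14·16=10724; k=4: 1372+0+17·2·16=1916 → min 1916.
Optimal order: ((M1 (M2 (M3 M4))) M5) with cost 1916.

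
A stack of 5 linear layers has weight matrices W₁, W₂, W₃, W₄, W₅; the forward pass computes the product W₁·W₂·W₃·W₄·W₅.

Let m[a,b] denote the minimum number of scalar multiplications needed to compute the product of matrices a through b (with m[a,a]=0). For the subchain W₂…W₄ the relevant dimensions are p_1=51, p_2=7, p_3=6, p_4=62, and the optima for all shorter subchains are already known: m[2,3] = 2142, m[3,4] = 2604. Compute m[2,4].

m[2,4] = min over k∈[2,3] of m[2,k]+m[k+1,4]+p_{1}·p_k·p_{4}.
k=2: 0 + 2604 + 51·7·62 = 24738; k=3: 2142 + 0 + 51·6·62 = 21114.
Minimum: 21114 at k=3.

21114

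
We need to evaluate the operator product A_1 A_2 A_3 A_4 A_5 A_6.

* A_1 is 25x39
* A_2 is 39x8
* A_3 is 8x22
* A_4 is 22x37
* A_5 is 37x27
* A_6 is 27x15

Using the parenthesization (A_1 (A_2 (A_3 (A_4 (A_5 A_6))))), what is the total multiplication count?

(A_5 A_6): 37×27 by 27×15 → 37×15, cost 37·27·15 = 14985
(A_4 (A_5 A_6)): 22×37 by 37×15 → 22×15, cost 22·37·15 = 12210; cumulative 27195
(A_3 (A_4 (A_5 A_6))): 8×22 by 22×15 → 8×15, cost 8·22·15 = 2640; cumulative 29835
(A_2 (A_3 (A_4 (A_5 A_6)))): 39×8 by 8×15 → 39×15, cost 39·8·15 = 4680; cumulative 34515
(A_1 (A_2 (A_3 (A_4 (A_5 A_6))))): 25×39 by 39×15 → 25×15, cost 25·39·15 = 14625; cumulative 49140
Total: 49140 scalar multiplications.

49140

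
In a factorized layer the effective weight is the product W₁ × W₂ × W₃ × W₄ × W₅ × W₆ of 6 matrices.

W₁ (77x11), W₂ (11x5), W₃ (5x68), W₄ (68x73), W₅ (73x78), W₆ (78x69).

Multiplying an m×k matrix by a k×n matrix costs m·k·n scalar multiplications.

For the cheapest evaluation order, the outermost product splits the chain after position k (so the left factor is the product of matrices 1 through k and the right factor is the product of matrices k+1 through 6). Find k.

2

Adjacent pairs: W₁W₂ = 77·11·5 = 4235; W₂W₃ = 11·5·68 = 3740; W₃W₄ = 5·68·73 = 24820; W₄W₅ = 68·73·78 = 387192; W₅W₆ = 73·78·69 = 392886.
Length 3: W₁..W₃: k=1: 0+3740+77·11·68=61336; k=2: 4235+0+77·5·68=30415 → min 30415 | W₂..W₄: k=2: 0+24820+11·5·73=28835; k=3: 3740+0+11·68·73=58344 → min 28835 | W₃..W₅: k=3: 0+387192+5·68·78=413712; k=4: 24820+0+5·73·78=53290 → min 53290 | W₄..W₆: k=4: 0+392886+68·73·69=735402; k=5: 387192+0+68·78·69=753168 → min 735402.
Length 4: W₁..W₄: k=1: 0+28835+77·11·73=90666; k=2: 4235+24820+77·5·73=57160; k=3: 30415+0+77·68·73=412643 → min 57160 | W₂..W₅: k=2: 0+53290+11·5·78=57580; k=3: 3740+387192+11·68·78=449276; k=4: 28835+0+11·73·78=91469 → min 57580 | W₃..W₆: k=3: 0+735402+5·68·69=758862; k=4: 24820+392886+5·73·69=442891; k=5: 53290+0+5·78·69=80200 → min 80200.
Length 5: W₁..W₅: k=1: 0+57580+77·11·78=123646; k=2: 4235+53290+77·5·78=87555; k=3: 30415+387192+77·68·78=826015; k=4: 57160+0+77·73·78=495598 → min 87555 | W₂..W₆: k=2: 0+80200+11·5·69=83995; k=3: 3740+735402+11·68·69=790754; k=4: 28835+392886+11·73·69=477128; k=5: 57580+0+11·78·69=116782 → min 83995.
Top-level splits: k=1: (W₁..W₁)·(W₂..W₆) → 0+83995+77·11·69 = 142438; k=2: (W₁..W₂)·(W₃..W₆) → 4235+80200+77·5·69 = 111000; k=3: (W₁..W₃)·(W₄..W₆) → 30415+735402+77·68·69 = 1127101; k=4: (W₁..W₄)·(W₅..W₆) → 57160+392886+77·73·69 = 837895; k=5: (W₁..W₅)·(W₆..W₆) → 87555+0+77·78·69 = 501969.
Best split is after W₂, i.e. k = 2.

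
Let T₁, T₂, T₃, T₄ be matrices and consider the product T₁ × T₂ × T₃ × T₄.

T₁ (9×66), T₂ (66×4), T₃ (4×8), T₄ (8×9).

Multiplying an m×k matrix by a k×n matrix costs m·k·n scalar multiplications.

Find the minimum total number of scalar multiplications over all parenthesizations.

2988

Adjacent pairs: T₁T₂ = 9·66·4 = 2376; T₂T₃ = 66·4·8 = 2112; T₃T₄ = 4·8·9 = 288.
Length 3: T₁..T₃: k=1: 0+2112+9·66·8=6864; k=2: 2376+0+9·4·8=2664 → min 2664 | T₂..T₄: k=2: 0+288+66·4·9=2664; k=3: 2112+0+66·8·9=6864 → min 2664.
Length 4: T₁..T₄: k=1: 0+2664+9·66·9=8010; k=2: 2376+288+9·4·9=2988; k=3: 2664+0+9·8·9=3312 → min 2988.
Optimal order: ((T₁ × T₂) × (T₃ × T₄)) with cost 2988.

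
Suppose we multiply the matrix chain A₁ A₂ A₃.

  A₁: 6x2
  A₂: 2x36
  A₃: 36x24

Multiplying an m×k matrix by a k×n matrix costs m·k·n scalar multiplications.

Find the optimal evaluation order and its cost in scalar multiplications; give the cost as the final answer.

2016

(A₁ (A₂ A₃)): cost 2016.
((A₁ A₂) A₃): cost 5616.
Optimal: (A₁ (A₂ A₃)) with cost 2016.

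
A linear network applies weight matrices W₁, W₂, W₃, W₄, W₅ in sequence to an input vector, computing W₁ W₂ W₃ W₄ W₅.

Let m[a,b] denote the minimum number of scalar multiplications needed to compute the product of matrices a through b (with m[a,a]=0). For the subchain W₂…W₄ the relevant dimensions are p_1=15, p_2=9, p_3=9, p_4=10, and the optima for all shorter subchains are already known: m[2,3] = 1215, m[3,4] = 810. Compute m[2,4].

2160

m[2,4] = min over k∈[2,3] of m[2,k]+m[k+1,4]+p_{1}·p_k·p_{4}.
k=2: 0 + 810 + 15·9·10 = 2160; k=3: 1215 + 0 + 15·9·10 = 2565.
Minimum: 2160 at k=2.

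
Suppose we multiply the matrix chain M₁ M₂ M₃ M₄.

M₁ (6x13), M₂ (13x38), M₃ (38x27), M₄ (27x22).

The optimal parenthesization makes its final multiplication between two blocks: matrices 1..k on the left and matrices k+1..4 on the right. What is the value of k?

Adjacent pairs: M₁M₂ = 6·13·38 = 2964; M₂M₃ = 13·38·27 = 13338; M₃M₄ = 38·27·22 = 22572.
Length 3: M₁..M₃: k=1: 0+13338+6·13·27=15444; k=2: 2964+0+6·38·27=9120 → min 9120 | M₂..M₄: k=2: 0+22572+13·38·22=33440; k=3: 13338+0+13·27·22=21060 → min 21060.
Top-level splits: k=1: (M₁..M₁)·(M₂..M₄) → 0+21060+6·13·22 = 22776; k=2: (M₁..M₂)·(M₃..M₄) → 2964+22572+6·38·22 = 30552; k=3: (M₁..M₃)·(M₄..M₄) → 9120+0+6·27·22 = 12684.
Best split is after M₃, i.e. k = 3.

3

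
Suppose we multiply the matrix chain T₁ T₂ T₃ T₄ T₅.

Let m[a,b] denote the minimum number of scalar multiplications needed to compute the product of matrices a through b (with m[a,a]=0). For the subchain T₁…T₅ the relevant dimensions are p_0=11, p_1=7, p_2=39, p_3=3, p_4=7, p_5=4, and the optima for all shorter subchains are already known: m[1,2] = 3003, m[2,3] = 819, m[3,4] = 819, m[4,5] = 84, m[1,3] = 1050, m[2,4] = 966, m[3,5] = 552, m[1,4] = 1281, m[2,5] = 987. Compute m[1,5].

1266

m[1,5] = min over k∈[1,4] of m[1,k]+m[k+1,5]+p_{0}·p_k·p_{5}.
k=1: 0 + 987 + 11·7·4 = 1295; k=2: 3003 + 552 + 11·39·4 = 5271; k=3: 1050 + 84 + 11·3·4 = 1266; k=4: 1281 + 0 + 11·7·4 = 1589.
Minimum: 1266 at k=3.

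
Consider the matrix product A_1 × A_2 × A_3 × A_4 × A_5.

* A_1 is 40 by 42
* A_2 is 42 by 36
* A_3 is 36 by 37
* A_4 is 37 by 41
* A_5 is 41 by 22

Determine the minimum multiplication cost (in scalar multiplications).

132902

Adjacent pairs: A_1A_2 = 40·42·36 = 60480; A_2A_3 = 42·36·37 = 55944; A_3A_4 = 36·37·41 = 54612; A_4A_5 = 37·41·22 = 33374.
Length 3: A_1..A_3: k=1: 0+55944+40·42·37=118104; k=2: 60480+0+40·36·37=113760 → min 113760 | A_2..A_4: k=2: 0+54612+42·36·41=116604; k=3: 55944+0+42·37·41=119658 → min 116604 | A_3..A_5: k=3: 0+33374+36·37·22=62678; k=4: 54612+0+36·41·22=87084 → min 62678.
Length 4: A_1..A_4: k=1: 0+116604+40·42·41=185484; k=2: 60480+54612+40·36·41=174132; k=3: 113760+0+40·37·41=174440 → min 174132 | A_2..A_5: k=2: 0+62678+42·36·22=95942; k=3: 55944+33374+42·37·22=123506; k=4: 116604+0+42·41·22=154488 → min 95942.
Length 5: A_1..A_5: k=1: 0+95942+40·42·22=132902; k=2: 60480+62678+40·36·22=154838; k=3: 113760+33374+40·37·22=179694; k=4: 174132+0+40·41·22=210212 → min 132902.
Optimal order: (A_1 × (A_2 × (A_3 × (A_4 × A_5)))) with cost 132902.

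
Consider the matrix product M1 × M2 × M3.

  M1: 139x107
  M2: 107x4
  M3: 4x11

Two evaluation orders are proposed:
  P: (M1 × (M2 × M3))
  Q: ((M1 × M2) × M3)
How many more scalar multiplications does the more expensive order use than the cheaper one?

102703

Order P = (M1 × (M2 × M3)): (M2 × M3): 107×4 by 4×11 → 107×11, cost 107·4·11 = 4708; (M1 × (M2 × M3)): 139×107 by 107×11 → 139×11, cost 139·107·11 = 163603; cumulative 168311. Total 168311.
Order Q = ((M1 × M2) × M3): (M1 × M2): 139×107 by 107×4 → 139×4, cost 139·107·4 = 59492; ((M1 × M2) × M3): 139×4 by 4×11 → 139×11, cost 139·4·11 = 6116; cumulative 65608. Total 65608.
Difference: |168311 − 65608| = 102703.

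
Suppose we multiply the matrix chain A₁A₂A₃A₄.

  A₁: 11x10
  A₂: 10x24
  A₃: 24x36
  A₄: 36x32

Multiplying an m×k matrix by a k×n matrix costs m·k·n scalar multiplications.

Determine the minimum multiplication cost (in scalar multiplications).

Adjacent pairs: A₁A₂ = 11·10·24 = 2640; A₂A₃ = 10·24·36 = 8640; A₃A₄ = 24·36·32 = 27648.
Length 3: A₁..A₃: k=1: 0+8640+11·10·36=12600; k=2: 2640+0+11·24·36=12144 → min 12144 | A₂..A₄: k=2: 0+27648+10·24·32=35328; k=3: 8640+0+10·36·32=20160 → min 20160.
Length 4: A₁..A₄: k=1: 0+20160+11·10·32=23680; k=2: 2640+27648+11·24·32=38736; k=3: 12144+0+11·36·32=24816 → min 23680.
Optimal order: (A₁((A₂A₃)A₄)) with cost 23680.

23680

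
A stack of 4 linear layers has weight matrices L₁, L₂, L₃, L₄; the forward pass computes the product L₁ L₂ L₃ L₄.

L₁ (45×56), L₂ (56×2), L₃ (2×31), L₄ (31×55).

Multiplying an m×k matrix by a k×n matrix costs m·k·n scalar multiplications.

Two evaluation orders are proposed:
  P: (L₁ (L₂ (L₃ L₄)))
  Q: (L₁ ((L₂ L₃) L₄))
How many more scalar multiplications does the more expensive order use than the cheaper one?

Order P = (L₁ (L₂ (L₃ L₄))): (L₃ L₄): 2×31 by 31×55 → 2×55, cost 2·31·55 = 3410; (L₂ (L₃ L₄)): 56×2 by 2×55 → 56×55, cost 56·2·55 = 6160; cumulative 9570; (L₁ (L₂ (L₃ L₄))): 45×56 by 56×55 → 45×55, cost 45·56·55 = 138600; cumulative 148170. Total 148170.
Order Q = (L₁ ((L₂ L₃) L₄)): (L₂ L₃): 56×2 by 2×31 → 56×31, cost 56·2·31 = 3472; ((L₂ L₃) L₄): 56×31 by 31×55 → 56×55, cost 56·31·55 = 95480; cumulative 98952; (L₁ ((L₂ L₃) L₄)): 45×56 by 56×55 → 45×55, cost 45·56·55 = 138600; cumulative 237552. Total 237552.
Difference: |148170 − 237552| = 89382.

89382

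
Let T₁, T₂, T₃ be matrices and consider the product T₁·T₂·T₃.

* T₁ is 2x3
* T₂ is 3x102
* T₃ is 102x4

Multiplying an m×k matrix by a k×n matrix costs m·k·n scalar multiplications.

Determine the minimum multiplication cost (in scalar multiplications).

1248

Order (T₁·(T₂·T₃)): (T₂·T₃): 3×102 by 102×4 → 3×4, cost 3·102·4 = 1224; (T₁·(T₂·T₃)): 2×3 by 3×4 → 2×4, cost 2·3·4 = 24; cumulative 1248. Total 1248.
Order ((T₁·T₂)·T₃): (T₁·T₂): 2×3 by 3×102 → 2×102, cost 2·3·102 = 612; ((T₁·T₂)·T₃): 2×102 by 102×4 → 2×4, cost 2·102·4 = 816; cumulative 1428. Total 1428.
Minimum: 1248.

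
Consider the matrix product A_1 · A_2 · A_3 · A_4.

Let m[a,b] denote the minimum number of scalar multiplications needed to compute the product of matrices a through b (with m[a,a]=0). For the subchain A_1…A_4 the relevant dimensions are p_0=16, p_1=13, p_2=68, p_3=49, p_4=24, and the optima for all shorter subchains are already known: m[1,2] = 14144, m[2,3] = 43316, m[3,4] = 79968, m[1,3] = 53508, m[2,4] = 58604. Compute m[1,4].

63596

m[1,4] = min over k∈[1,3] of m[1,k]+m[k+1,4]+p_{0}·p_k·p_{4}.
k=1: 0 + 58604 + 16·13·24 = 63596; k=2: 14144 + 79968 + 16·68·24 = 120224; k=3: 53508 + 0 + 16·49·24 = 72324.
Minimum: 63596 at k=1.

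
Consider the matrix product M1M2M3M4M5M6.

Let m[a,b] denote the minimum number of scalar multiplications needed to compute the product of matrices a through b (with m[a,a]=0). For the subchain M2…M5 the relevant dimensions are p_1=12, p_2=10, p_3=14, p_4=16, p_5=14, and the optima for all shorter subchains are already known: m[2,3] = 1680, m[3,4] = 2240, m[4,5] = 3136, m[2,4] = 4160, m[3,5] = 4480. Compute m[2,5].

6160

m[2,5] = min over k∈[2,4] of m[2,k]+m[k+1,5]+p_{1}·p_k·p_{5}.
k=2: 0 + 4480 + 12·10·14 = 6160; k=3: 1680 + 3136 + 12·14·14 = 7168; k=4: 4160 + 0 + 12·16·14 = 6848.
Minimum: 6160 at k=2.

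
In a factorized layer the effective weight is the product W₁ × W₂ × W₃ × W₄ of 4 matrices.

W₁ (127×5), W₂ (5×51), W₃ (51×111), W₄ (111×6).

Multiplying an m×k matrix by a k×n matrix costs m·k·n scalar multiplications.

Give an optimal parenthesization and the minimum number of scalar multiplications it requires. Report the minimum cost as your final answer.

35445

Adjacent pairs: W₁W₂ = 127·5·51 = 32385; W₂W₃ = 5·51·111 = 28305; W₃W₄ = 51·111·6 = 33966.
Length 3: W₁..W₃: k=1: 0+28305+127·5·111=98790; k=2: 32385+0+127·51·111=751332 → min 98790 | W₂..W₄: k=2: 0+33966+5·51·6=35496; k=3: 28305+0+5·111·6=31635 → min 31635.
Length 4: W₁..W₄: k=1: 0+31635+127·5·6=35445; k=2: 32385+33966+127·51·6=105213; k=3: 98790+0+127·111·6=183372 → min 35445.
Optimal parenthesization: (W₁ × ((W₂ × W₃) × W₄)) with cost 35445.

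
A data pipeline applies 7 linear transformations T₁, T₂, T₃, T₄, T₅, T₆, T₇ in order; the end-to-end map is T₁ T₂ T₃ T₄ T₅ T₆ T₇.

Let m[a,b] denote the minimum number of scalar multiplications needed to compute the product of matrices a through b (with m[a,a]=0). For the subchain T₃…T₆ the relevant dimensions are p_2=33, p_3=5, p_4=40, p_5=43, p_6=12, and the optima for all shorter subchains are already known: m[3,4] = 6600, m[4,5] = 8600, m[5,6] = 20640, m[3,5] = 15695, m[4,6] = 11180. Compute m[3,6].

13160

m[3,6] = min over k∈[3,5] of m[3,k]+m[k+1,6]+p_{2}·p_k·p_{6}.
k=3: 0 + 11180 + 33·5·12 = 13160; k=4: 6600 + 20640 + 33·40·12 = 43080; k=5: 15695 + 0 + 33·43·12 = 32723.
Minimum: 13160 at k=3.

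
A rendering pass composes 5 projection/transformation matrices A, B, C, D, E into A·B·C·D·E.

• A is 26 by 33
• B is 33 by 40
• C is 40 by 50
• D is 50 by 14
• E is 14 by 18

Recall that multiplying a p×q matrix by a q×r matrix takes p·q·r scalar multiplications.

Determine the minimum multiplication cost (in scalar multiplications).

65044

Adjacent pairs: AB = 26·33·40 = 34320; BC = 33·40·50 = 66000; CD = 40·50·14 = 28000; DE = 50·14·18 = 12600.
Length 3: A..C: k=1: 0+66000+26·33·50=108900; k=2: 34320+0+26·40·50=86320 → min 86320 | B..D: k=2: 0+28000+33·40·14=46480; k=3: 66000+0+33·50·14=89100 → min 46480 | C..E: k=3: 0+12600+40·50·18=48600; k=4: 28000+0+40·14·18=38080 → min 38080.
Length 4: A..D: k=1: 0+46480+26·33·14=58492; k=2: 34320+28000+26·40·14=76880; k=3: 86320+0+26·50·14=104520 → min 58492 | B..E: k=2: 0+38080+33·40·18=61840; k=3: 66000+12600+33·50·18=108300; k=4: 46480+0+33·14·18=54796 → min 54796.
Length 5: A..E: k=1: 0+54796+26·33·18=70240; k=2: 34320+38080+26·40·18=91120; k=3: 86320+12600+26·50·18=122320; k=4: 58492+0+26·14·18=65044 → min 65044.
Optimal order: ((A·(B·(C·D)))·E) with cost 65044.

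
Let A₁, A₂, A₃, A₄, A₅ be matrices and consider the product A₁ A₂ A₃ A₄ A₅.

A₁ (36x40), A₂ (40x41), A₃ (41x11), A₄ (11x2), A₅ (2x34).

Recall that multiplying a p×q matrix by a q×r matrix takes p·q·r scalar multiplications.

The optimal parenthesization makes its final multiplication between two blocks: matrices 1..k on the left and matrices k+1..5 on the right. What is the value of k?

Adjacent pairs: A₁A₂ = 36·40·41 = 59040; A₂A₃ = 40·41·11 = 18040; A₃A₄ = 41·11·2 = 902; A₄A₅ = 11·2·34 = 748.
Length 3: A₁..A₃: k=1: 0+18040+36·40·11=33880; k=2: 59040+0+36·41·11=75276 → min 33880 | A₂..A₄: k=2: 0+902+40·41·2=4182; k=3: 18040+0+40·11·2=18920 → min 4182 | A₃..A₅: k=3: 0+748+41·11·34=16082; k=4: 902+0+41·2·34=3690 → min 3690.
Length 4: A₁..A₄: k=1: 0+4182+36·40·2=7062; k=2: 59040+902+36·41·2=62894; k=3: 33880+0+36·11·2=34672 → min 7062 | A₂..A₅: k=2: 0+3690+40·41·34=59450; k=3: 18040+748+40·11·34=33748; k=4: 4182+0+40·2·34=6902 → min 6902.
Top-level splits: k=1: (A₁..A₁)·(A₂..A₅) → 0+6902+36·40·34 = 55862; k=2: (A₁..A₂)·(A₃..A₅) → 59040+3690+36·41·34 = 112914; k=3: (A₁..A₃)·(A₄..A₅) → 33880+748+36·11·34 = 48092; k=4: (A₁..A₄)·(A₅..A₅) → 7062+0+36·2·34 = 9510.
Best split is after A₄, i.e. k = 4.

4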